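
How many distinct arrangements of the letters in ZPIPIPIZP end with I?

420

With the last slot taken by I, it remains to arrange the other 8 letters (ZPPIPIZP).
Those 8 letters have I appearing twice, P appearing 4 times, and Z appearing twice, giving (8)!/(4!·2!·2!) = 420.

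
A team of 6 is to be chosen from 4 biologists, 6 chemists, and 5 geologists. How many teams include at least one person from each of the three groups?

Unrestricted: C(15,6) = 5005 ways to pick any 6 of the 15.
Subtract selections that omit an entire group: no biologists → C(11,6) = 462; no chemists → C(9,6) = 84; no geologists → C(10,6) = 210.
Add back selections omitting two groups (i.e. drawn from a single group): C(4,6) + C(6,6) + C(5,6) = 1.
By inclusion–exclusion: 5005 − 756 + 1 = 4250.

4250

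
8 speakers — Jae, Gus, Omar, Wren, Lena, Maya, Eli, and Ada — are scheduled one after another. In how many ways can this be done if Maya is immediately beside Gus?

Place the 6 others and the Maya-Gus pair as 7 objects in a line; the pair has 2 internal arrangements.
That gives 2 × 7! = 2 × 5040 = 10080.

10080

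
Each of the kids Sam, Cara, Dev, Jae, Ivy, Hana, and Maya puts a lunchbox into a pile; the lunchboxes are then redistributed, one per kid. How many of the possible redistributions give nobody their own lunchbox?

This is the derangement count D_7: permutations of 7 items with no fixed point.
By inclusion–exclusion this is Σ_{j=0}^{7} (−1)^j C(7,j)·(7−j)!.
Computing: 5040 − 5040 + 2520 − 840 + 210 − 42 + 7 − 1 = 1854.

1854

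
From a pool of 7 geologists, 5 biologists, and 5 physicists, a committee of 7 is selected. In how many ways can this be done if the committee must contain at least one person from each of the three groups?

Unrestricted: C(17,7) = 19448 ways to pick any 7 of the 17.
Subtract selections that omit an entire group: no geologists → C(10,7) = 120; no biologists → C(12,7) = 792; no physicists → C(12,7) = 792.
Add back selections omitting two groups (i.e. drawn from a single group): C(7,7) + C(5,7) + C(5,7) = 1.
By inclusion–exclusion: 19448 − 1704 + 1 = 17745.

17745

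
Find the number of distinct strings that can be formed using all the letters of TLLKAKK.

420

Letter multiplicities in TLLKAKK: A×1, K×3, L×2, T×1.
So there are 7! / (3!·2!) = 420 distinguishable arrangements.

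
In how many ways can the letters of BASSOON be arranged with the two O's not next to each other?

900

There are 7!/(2!·2!) = 1260 arrangements of BASSOON in total.
If the two O's are adjacent, glue them into one block, leaving 6 items to arrange: (6)!/(2!) = 360 ways.
Subtracting, 1260 − 360 = 900 arrangements keep the O's apart.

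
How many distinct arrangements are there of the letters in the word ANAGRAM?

The 7 letters of ANAGRAM have repeats: A appearing 3 times.
The number of distinct arrangements is 7!/(3!) = 5040/6 = 840.

840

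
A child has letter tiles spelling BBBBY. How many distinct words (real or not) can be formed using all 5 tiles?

The 5 letters of BBBBY have repeats: B appearing 4 times.
Dividing 5! = 120 by 4! = 24 for the repeated letters gives 5.

5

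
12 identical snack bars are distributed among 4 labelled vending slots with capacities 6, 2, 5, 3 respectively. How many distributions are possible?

Ignoring the caps, the number of non-negative solutions to x_1+…+x_4 = 12 is C(15,3) = 455.
Subtract solutions that violate a single cap (substitute x_i' = x_i − (cap_i+1)): x_1 ≥ 7 gives C(8,3) = 56; x_2 ≥ 3 gives C(12,3) = 220; x_3 ≥ 6 gives C(9,3) = 84; x_4 ≥ 4 gives C(11,3) = 165. Together 525.
Add back pairs where two caps are both exceeded: 10 + 0 + 4 + 20 + 56 + 10 = 100.
By inclusion–exclusion the count is 455 − 525 + 100 = 30.

30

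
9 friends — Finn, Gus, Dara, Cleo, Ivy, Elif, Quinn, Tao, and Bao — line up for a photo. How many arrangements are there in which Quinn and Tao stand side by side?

Glue Quinn and Tao into one block (2 internal orders), leaving 8 units to arrange in a row.
That gives 2 × 8! = 2 × 40320 = 80640.

80640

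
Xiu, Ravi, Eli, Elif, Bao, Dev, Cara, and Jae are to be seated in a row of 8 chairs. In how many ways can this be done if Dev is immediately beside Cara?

Treat {Dev, Cara} as a single unit. There are 7 units to order, and the pair itself can be ordered 2 ways.
So the count is 2·(7)! = 10080.

10080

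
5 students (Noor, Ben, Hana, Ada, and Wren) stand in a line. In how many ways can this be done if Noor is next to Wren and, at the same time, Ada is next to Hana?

Treat {Noor,Wren} as one block (2 orders) and {Ada,Hana} as another (2 orders).
That leaves 3 units to arrange: 2 × 2 × 3! = 4 × 6 = 24.

24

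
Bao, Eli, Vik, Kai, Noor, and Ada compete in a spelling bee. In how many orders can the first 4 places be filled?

360

There are 6 choices for 1st place, 5 for 2nd, and so on down to 3 for position 4.
That gives 6 × 5 × 4 × 3 = 360.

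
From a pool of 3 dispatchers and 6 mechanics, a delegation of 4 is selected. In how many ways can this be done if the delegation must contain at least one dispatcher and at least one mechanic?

111

With no constraint there are C(9,4) = 126 possible selections.
Selections missing a whole group: no dispatchers → C(6,4) = 15; no mechanics → C(3,4) = 0.
Both groups omitted at once is impossible, so 126 − 15 = 111.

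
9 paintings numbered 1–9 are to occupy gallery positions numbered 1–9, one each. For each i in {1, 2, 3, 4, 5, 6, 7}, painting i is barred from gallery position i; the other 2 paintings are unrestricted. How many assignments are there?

165016

Let Aᵢ (for 1 ≤ i ≤ 7) be the placements that put painting i in its forbidden gallery position. Any j of these fix j positions, leaving (9−j)! ways to fill the rest, and there are C(7,j) ways to pick which j.
By inclusion–exclusion, the number of valid placements is Σ_{j=0}^{7} (−1)^j C(7,j)·(9−j)!.
Computing: 362880 − 282240 + 105840 − 25200 + 4200 − 504 + 42 − 2 = 165016.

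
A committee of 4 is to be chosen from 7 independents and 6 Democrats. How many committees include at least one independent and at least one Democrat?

With no constraint there are C(13,4) = 715 possible selections.
Subtract selections that omit an entire group: no independents → C(6,4) = 15; no Democrats → C(7,4) = 35.
Both groups omitted at once is impossible, so 715 − 50 = 665.

665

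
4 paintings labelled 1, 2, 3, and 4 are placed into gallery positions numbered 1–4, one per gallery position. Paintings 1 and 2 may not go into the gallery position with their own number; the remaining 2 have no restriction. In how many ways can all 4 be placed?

Let Aᵢ (for i ∈ {1, 2}) be the placements that put painting i in its forbidden gallery position. Any j of these fix j positions, leaving (4−j)! ways to fill the rest, and there are C(2,j) ways to pick which j.
By inclusion–exclusion, the number of valid placements is Σ_{j=0}^{2} (−1)^j C(2,j)·(4−j)!.
Computing: 24 − 12 + 2 = 14.

14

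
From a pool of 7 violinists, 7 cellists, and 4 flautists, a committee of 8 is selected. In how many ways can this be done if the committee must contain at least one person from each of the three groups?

40425

With no constraint there are C(18,8) = 43758 possible selections.
Selections missing a whole group: no violinists → C(11,8) = 165; no cellists → C(11,8) = 165; no flautists → C(14,8) = 3003.
Add back selections omitting two groups (i.e. drawn from a single group): C(7,8) + C(7,8) + C(4,8) = 0.
By inclusion–exclusion: 43758 − 3333 + 0 = 40425.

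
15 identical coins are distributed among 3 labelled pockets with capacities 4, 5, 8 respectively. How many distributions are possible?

6

By stars and bars, unrestricted non-negative solutions to x_1+…+x_3 = 15 number C(15+2,2) = 136.
Subtract solutions that violate a single cap (substitute x_i' = x_i − (cap_i+1)): x_1 ≥ 5 gives C(12,2) = 66; x_2 ≥ 6 gives C(11,2) = 55; x_3 ≥ 9 gives C(8,2) = 28. Together 149.
Add back pairs where two caps are both exceeded: 15 + 3 + 1 = 19.
By inclusion–exclusion the count is 136 − 149 + 19 = 6.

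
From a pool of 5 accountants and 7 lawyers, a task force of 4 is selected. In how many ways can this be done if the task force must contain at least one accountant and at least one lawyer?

455

Total 4-person selections from all 12: C(12,4) = 495.
Selections missing a whole group: no accountants → C(7,4) = 35; no lawyers → C(5,4) = 5.
Both groups omitted at once is impossible, so 495 − 40 = 455.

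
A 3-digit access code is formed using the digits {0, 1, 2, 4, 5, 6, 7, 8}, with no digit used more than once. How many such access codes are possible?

This is a permutation of 3 out of 8: P(8,3) = 8!/5!.
8 × 7 × 6 = 336.

336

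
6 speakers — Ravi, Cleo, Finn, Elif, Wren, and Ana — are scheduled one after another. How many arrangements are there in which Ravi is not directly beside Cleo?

There are 6! = 720 arrangements in all. If Ravi and Cleo are adjacent, merging them into one block gives 2·(5)! = 240 arrangements.
Complementary counting: 720 − 240 = 480.

480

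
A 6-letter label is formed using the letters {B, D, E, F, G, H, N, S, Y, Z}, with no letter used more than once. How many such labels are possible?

With no repetition, fill the 6 letters in order: 10 choices, then 9, down to 5.
That product is 10 × 9 × 8 × 7 × 6 × 5 = 151200.

151200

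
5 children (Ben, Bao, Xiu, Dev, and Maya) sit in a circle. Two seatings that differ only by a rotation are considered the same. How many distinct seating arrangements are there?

Seat Ben anywhere (absorbing the rotational symmetry), then permute the other 4: (4)! = 24.

24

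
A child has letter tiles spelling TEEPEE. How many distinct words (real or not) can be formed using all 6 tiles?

The 6 letters of TEEPEE have repeats: E appearing 4 times.
So there are 6! / (4!) = 30 distinguishable arrangements.

30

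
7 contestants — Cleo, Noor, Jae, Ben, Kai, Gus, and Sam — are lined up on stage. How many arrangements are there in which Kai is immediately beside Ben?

Treat {Kai, Ben} as a single unit. There are 6 units to order, and the pair itself can be ordered 2 ways.
So the count is 2·(6)! = 1440.

1440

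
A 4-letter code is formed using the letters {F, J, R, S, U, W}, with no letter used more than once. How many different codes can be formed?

With no repetition, fill the 4 letters in order: 6 choices, then 5, down to 3.
That product is 6 × 5 × 4 × 3 = 360.

360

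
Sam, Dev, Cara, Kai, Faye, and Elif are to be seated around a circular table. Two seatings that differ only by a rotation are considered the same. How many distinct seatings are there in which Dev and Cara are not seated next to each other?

Without the restriction there are (5)! = 120 seatings.
Seatings with Dev beside Cara: treat them as a block with 2 internal orders, giving 2 × (4)! = 48.
Subtracting, 120 − 48 = 72.

72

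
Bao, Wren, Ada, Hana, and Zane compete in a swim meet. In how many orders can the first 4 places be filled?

120

There are 5 choices for 1st place, 4 for 2nd, and so on down to 2 for position 4.
That gives 5 × 4 × 3 × 2 = 120.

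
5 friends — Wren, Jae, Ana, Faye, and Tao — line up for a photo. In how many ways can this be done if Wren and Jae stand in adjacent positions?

48

Place the 3 others and the Wren-Jae pair as 4 objects in a line; the pair has 2 internal arrangements.
That gives 2 × 4! = 2 × 24 = 48.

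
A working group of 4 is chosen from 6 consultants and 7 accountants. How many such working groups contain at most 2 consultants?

560

Split by how many consultants are chosen (0 through 2).
Sum: C(6,0)·C(7,4) + C(6,1)·C(7,3) + C(6,2)·C(7,2) = 35 + 210 + 315 = 560.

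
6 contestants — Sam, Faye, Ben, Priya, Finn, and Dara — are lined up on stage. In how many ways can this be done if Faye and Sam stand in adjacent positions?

240

Treat {Faye, Sam} as a single unit. There are 5 units to order, and the pair itself can be ordered 2 ways.
So the count is 2·(5)! = 240.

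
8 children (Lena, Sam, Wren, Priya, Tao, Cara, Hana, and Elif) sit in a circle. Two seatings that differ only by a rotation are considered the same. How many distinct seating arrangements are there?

5040

Seat Lena anywhere (absorbing the rotational symmetry), then permute the other 7: (7)! = 5040.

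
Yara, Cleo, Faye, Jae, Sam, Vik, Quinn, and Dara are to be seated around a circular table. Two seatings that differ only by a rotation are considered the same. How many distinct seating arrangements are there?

Seat Yara anywhere (absorbing the rotational symmetry), then permute the other 7: (7)! = 5040.

5040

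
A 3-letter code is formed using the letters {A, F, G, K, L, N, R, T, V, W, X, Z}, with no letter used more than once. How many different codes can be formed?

1320

This is a permutation of 3 out of 12: P(12,3) = 12!/9!.
12 × 11 × 10 = 1320.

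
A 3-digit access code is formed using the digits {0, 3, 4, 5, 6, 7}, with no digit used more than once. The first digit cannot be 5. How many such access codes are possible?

The first digit has 6−1 = 5 choices (anything except 5).
The remaining 2 digits are filled from the other 5 symbols without repetition: 5 × 4 = 20.
Total: 5 × 20 = 100.

100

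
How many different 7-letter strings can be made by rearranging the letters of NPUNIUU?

420

The 7 letters of NPUNIUU have repeats: N appearing twice and U appearing 3 times.
The number of distinct arrangements is 7!/(3!·2!) = 5040/12 = 420.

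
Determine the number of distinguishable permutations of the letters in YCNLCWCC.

1680

Letter multiplicities in YCNLCWCC: C×4, L×1, N×1, W×1, Y×1.
Dividing 8! = 40320 by 4! = 24 for the repeated letters gives 1680.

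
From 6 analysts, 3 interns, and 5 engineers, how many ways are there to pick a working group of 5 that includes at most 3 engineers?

1956

Split by how many engineers are chosen (0 through 3).
Sum: C(5,0)·C(9,5) + C(5,1)·C(9,4) + C(5,2)·C(9,3) + C(5,3)·C(9,2) = 126 + 630 + 840 + 360 = 1956.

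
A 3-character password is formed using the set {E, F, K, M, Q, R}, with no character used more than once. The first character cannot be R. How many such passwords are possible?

The first character has 6−1 = 5 choices (anything except R).
The remaining 2 characters are filled from the other 5 symbols without repetition: 5 × 4 = 20.
Total: 5 × 20 = 100.

100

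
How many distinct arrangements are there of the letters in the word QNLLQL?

60

QNLLQL has 6 letters with L appearing 3 times and Q appearing twice.
The number of distinct arrangements is 6!/(3!·2!) = 720/12 = 60.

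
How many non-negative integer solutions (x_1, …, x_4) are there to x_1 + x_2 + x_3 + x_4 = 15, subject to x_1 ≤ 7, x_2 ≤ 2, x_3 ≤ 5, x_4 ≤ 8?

81

By stars and bars, unrestricted non-negative solutions to x_1+…+x_4 = 15 number C(15+3,3) = 816.
Subtract solutions that violate a single cap (substitute x_i' = x_i − (cap_i+1)): x_1 ≥ 8 gives C(10,3) = 120; x_2 ≥ 3 gives C(15,3) = 455; x_3 ≥ 6 gives C(12,3) = 220; x_4 ≥ 9 gives C(9,3) = 84. Together 879.
Add back pairs where two caps are both exceeded: 35 + 4 + 0 + 84 + 20 + 1 = 144.
By inclusion–exclusion the count is 816 − 879 + 144 = 81.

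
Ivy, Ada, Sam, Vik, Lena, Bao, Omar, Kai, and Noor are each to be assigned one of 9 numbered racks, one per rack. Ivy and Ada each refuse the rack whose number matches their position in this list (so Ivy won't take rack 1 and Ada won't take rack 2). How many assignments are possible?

Let Aᵢ (for i ∈ {1, 2}) be the placements that put person i in their forbidden rack. Any j of these fix j positions, leaving (9−j)! ways to fill the rest, and there are C(2,j) ways to pick which j.
By inclusion–exclusion, the number of valid placements is Σ_{j=0}^{2} (−1)^j C(2,j)·(9−j)!.
Computing: 362880 − 80640 + 5040 = 287280.

287280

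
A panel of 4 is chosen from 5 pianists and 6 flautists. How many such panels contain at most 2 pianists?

Split by how many pianists are chosen (0 through 2).
Sum: C(5,0)·C(6,4) + C(5,1)·C(6,3) + C(5,2)·C(6,2) = 15 + 100 + 150 = 265.

265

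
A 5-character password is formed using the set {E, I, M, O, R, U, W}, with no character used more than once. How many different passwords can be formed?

This is a permutation of 5 out of 7: P(7,5) = 7!/2!.
That product is 7 × 6 × 5 × 4 × 3 = 2520.

2520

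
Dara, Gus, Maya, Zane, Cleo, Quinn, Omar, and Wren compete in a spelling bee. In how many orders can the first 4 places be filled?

There are 8 choices for 1st place, 7 for 2nd, and so on down to 5 for position 4.
That gives 8 × 7 × 6 × 5 = 1680.

1680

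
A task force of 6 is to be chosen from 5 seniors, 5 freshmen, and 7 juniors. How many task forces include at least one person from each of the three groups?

Unrestricted: C(17,6) = 12376 ways to pick any 6 of the 17.
Selections missing a whole group: no seniors → C(12,6) = 924; no freshmen → C(12,6) = 924; no juniors → C(10,6) = 210.
Add back selections omitting two groups (i.e. drawn from a single group): C(5,6) + C(5,6) + C(7,6) = 7.
By inclusion–exclusion: 12376 − 2058 + 7 = 10325.

10325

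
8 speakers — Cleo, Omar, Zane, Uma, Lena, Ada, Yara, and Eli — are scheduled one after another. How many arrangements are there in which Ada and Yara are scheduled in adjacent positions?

10080

Place the 6 others and the Ada-Yara pair as 7 objects in a line; the pair has 2 internal arrangements.
That gives 2 × 7! = 2 × 5040 = 10080.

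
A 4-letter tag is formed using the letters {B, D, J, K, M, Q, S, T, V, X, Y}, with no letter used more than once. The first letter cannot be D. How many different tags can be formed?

The first letter has 11−1 = 10 choices (anything except D).
The remaining 3 letters are filled from the other 10 symbols without repetition: 10 × 9 × 8 = 720.
Total: 10 × 720 = 7200.

7200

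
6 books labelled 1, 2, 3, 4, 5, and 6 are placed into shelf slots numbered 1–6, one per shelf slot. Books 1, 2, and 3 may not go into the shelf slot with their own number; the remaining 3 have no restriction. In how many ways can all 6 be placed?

426

Let Aᵢ (for i ∈ {1, 2, 3}) be the placements that put book i in its forbidden shelf slot. Any j of these fix j positions, leaving (6−j)! ways to fill the rest, and there are C(3,j) ways to pick which j.
By inclusion–exclusion, the number of valid placements is Σ_{j=0}^{3} (−1)^j C(3,j)·(6−j)!.
Computing: 720 − 360 + 72 − 6 = 426.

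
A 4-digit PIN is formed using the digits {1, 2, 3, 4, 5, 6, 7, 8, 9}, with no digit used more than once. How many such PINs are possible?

3024

This is a permutation of 4 out of 9: P(9,4) = 9!/5!.
That product is 9 × 8 × 7 × 6 = 3024.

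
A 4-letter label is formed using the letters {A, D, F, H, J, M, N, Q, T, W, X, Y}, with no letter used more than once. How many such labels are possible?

11880

This is a permutation of 4 out of 12: P(12,4) = 12!/8!.
That product is 12 × 11 × 10 × 9 = 11880.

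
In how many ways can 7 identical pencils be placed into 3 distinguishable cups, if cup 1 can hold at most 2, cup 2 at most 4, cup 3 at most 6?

14

Ignoring the caps, the number of non-negative solutions to x_1+…+x_3 = 7 is C(9,2) = 36.
Subtract solutions that violate a single cap (substitute x_i' = x_i − (cap_i+1)): x_1 ≥ 3 gives C(6,2) = 15; x_2 ≥ 5 gives C(4,2) = 6; x_3 ≥ 7 gives C(2,2) = 1. Together 22.
No two caps can be exceeded simultaneously, so the pair terms are all 0.
By inclusion–exclusion the count is 36 − 22 + 0 = 14.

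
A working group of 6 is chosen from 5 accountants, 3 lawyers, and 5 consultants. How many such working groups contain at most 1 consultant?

308

Split by how many consultants are chosen (0 through 1).
Sum: C(5,0)·C(8,6) + C(5,1)·C(8,5) = 28 + 280 = 308.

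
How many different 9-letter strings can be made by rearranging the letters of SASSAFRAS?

2520

The 9 letters of SASSAFRAS have repeats: A appearing 3 times and S appearing 4 times.
So there are 9! / (4!·3!) = 2520 distinguishable arrangements.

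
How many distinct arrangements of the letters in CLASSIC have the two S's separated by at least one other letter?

900

There are 7!/(2!·2!) = 1260 arrangements of CLASSIC in total.
If the two S's are adjacent, glue them into one block, leaving 6 items to arrange: (6)!/(2!) = 360 ways.
Subtracting, 1260 − 360 = 900 arrangements keep the S's apart.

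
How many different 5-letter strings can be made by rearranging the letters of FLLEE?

30

The 5 letters of FLLEE have repeats: E appearing twice and L appearing twice.
The number of distinct arrangements is 5!/(2!·2!) = 120/4 = 30.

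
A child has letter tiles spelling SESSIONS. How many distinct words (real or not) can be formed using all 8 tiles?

1680

The 8 letters of SESSIONS have repeats: S appearing 4 times.
So there are 8! / (4!) = 1680 distinguishable arrangements.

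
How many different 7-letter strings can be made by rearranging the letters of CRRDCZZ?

630

The 7 letters of CRRDCZZ have repeats: C appearing twice, R appearing twice, and Z appearing twice.
The number of distinct arrangements is 7!/(2!·2!·2!) = 5040/8 = 630.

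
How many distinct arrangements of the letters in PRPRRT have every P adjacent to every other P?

20

Treat the 2 copies of P as a single block. The multiset to arrange is then {PP, R, R, R, T}, 5 items in all.
That gives (5)!/(3!) = 20 arrangements.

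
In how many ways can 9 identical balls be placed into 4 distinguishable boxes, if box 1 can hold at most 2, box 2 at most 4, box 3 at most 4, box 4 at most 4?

Ignoring the caps, the number of non-negative solutions to x_1+…+x_4 = 9 is C(12,3) = 220.
Subtract solutions that violate a single cap (substitute x_i' = x_i − (cap_i+1)): x_1 ≥ 3 gives C(9,3) = 84; x_2 ≥ 5 gives C(7,3) = 35; x_3 ≥ 5 gives C(7,3) = 35; x_4 ≥ 5 gives C(7,3) = 35. Together 189.
Add back pairs where two caps are both exceeded: 4 + 4 + 4 + 0 + 0 + 0 = 12.
By inclusion–exclusion the count is 220 − 189 + 12 = 43.

43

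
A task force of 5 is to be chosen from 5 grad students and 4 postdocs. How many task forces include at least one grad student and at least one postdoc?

With no constraint there are C(9,5) = 126 possible selections.
Subtract selections that omit an entire group: no grad students → C(4,5) = 0; no postdocs → C(5,5) = 1.
Both groups omitted at once is impossible, so 126 − 1 = 125.

125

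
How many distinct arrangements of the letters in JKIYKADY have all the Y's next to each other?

2520

Treat the 2 copies of Y as a single block. The multiset to arrange is then {YY, A, D, I, J, K, K}, 7 items in all.
That gives (7)!/(2!) = 2520 arrangements.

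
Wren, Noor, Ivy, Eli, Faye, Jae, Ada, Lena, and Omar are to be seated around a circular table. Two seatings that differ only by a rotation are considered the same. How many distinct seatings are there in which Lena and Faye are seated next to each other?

Treat {Lena, Faye} as one unit (2 internal orders) and seat the resulting 8 units around the table: (7)! circular arrangements.
So 2 × (7)! = 2 × 5040 = 10080.

10080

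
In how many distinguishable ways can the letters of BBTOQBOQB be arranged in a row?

3780

Letter multiplicities in BBTOQBOQB: B×4, O×2, Q×2, T×1.
So there are 9! / (4!·2!·2!) = 3780 distinguishable arrangements.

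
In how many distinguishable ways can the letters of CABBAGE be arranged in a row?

1260

CABBAGE has 7 letters with A appearing twice and B appearing twice.
So there are 7! / (2!·2!) = 1260 distinguishable arrangements.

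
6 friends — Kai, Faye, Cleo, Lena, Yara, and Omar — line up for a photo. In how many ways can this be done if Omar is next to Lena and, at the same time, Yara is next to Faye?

96

Treat {Omar,Lena} as one block (2 orders) and {Yara,Faye} as another (2 orders).
That leaves 4 units to arrange: 2 × 2 × 4! = 4 × 24 = 96.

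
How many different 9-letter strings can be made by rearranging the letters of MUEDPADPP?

30240

The 9 letters of MUEDPADPP have repeats: D appearing twice and P appearing 3 times.
So there are 9! / (3!·2!) = 30240 distinguishable arrangements.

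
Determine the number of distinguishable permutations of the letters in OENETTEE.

840

OENETTEE has 8 letters with E appearing 4 times and T appearing twice.
So there are 8! / (4!·2!) = 840 distinguishable arrangements.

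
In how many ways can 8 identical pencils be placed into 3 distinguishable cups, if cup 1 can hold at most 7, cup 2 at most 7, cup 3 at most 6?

Without the upper bounds there are C(10,2) = 45 ways to split 8 among 3 cups.
Subtract solutions that violate a single cap (substitute x_i' = x_i − (cap_i+1)): x_1 ≥ 8 gives C(2,2) = 1; x_2 ≥ 8 gives C(2,2) = 1; x_3 ≥ 7 gives C(3,2) = 3. Together 5.
No two caps can be exceeded simultaneously, so the pair terms are all 0.
By inclusion–exclusion the count is 45 − 5 + 0 = 40.

40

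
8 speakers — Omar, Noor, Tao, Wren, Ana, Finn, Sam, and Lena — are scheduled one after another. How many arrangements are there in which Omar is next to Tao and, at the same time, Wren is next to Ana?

2880

Treat {Omar,Tao} as one block (2 orders) and {Wren,Ana} as another (2 orders).
That leaves 6 units to arrange: 2 × 2 × 6! = 4 × 720 = 2880.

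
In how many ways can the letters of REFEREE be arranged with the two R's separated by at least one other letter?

75

Total arrangements of REFEREE: 7!/(4!·2!) = 105.
Arrangements with the R's together: treat RR as one letter, giving (6)!/(4!) = 30.
Hence 105 − 30 = 75.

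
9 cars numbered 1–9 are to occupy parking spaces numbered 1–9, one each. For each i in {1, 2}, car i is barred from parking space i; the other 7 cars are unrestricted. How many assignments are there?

287280

Let Aᵢ (for i ∈ {1, 2}) be the placements that put car i in its forbidden parking space. Any j of these fix j positions, leaving (9−j)! ways to fill the rest, and there are C(2,j) ways to pick which j.
By inclusion–exclusion, the number of valid placements is Σ_{j=0}^{2} (−1)^j C(2,j)·(9−j)!.
Computing: 362880 − 80640 + 5040 = 287280.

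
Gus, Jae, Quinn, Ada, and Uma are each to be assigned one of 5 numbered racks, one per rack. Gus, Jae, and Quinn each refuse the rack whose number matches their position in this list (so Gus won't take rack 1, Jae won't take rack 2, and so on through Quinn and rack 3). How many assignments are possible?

Let Aᵢ (for i ∈ {1, 2, 3}) be the placements that put person i in their forbidden rack. Any j of these fix j positions, leaving (5−j)! ways to fill the rest, and there are C(3,j) ways to pick which j.
By inclusion–exclusion, the number of valid placements is Σ_{j=0}^{3} (−1)^j C(3,j)·(5−j)!.
Computing: 120 − 72 + 18 − 2 = 64.

64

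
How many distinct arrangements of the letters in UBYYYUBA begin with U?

Fix U in the first position and arrange the remaining 7 letters.
Those 7 letters have B appearing twice and Y appearing 3 times, giving (7)!/(3!·2!) = 420.

420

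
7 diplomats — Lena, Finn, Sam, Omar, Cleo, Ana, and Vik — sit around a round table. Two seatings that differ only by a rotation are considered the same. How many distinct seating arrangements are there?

720

Around a circle, 7 distinct people have 7!/7 = (6)! = 720 rotationally distinct seatings.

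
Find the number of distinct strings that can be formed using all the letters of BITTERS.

Letter multiplicities in BITTERS: B×1, E×1, I×1, R×1, S×1, T×2.
So there are 7! / (2!) = 2520 distinguishable arrangements.

2520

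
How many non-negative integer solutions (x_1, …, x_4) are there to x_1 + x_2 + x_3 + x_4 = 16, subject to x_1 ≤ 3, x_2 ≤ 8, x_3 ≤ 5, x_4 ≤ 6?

Ignoring the caps, the number of non-negative solutions to x_1+…+x_4 = 16 is C(19,3) = 969.
Subtract solutions that violate a single cap (substitute x_i' = x_i − (cap_i+1)): x_1 ≥ 4 gives C(15,3) = 455; x_2 ≥ 9 gives C(10,3) = 120; x_3 ≥ 6 gives C(13,3) = 286; x_4 ≥ 7 gives C(12,3) = 220. Together 1081.
Add back pairs where two caps are both exceeded: 20 + 84 + 56 + 4 + 1 + 20 = 185.
By inclusion–exclusion the count is 969 − 1081 + 185 = 73.

73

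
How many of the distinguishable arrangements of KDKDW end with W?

6

Fix W in the last position and arrange the remaining 4 letters.
Those 4 letters have D appearing twice and K appearing twice, giving (4)!/(2!·2!) = 6.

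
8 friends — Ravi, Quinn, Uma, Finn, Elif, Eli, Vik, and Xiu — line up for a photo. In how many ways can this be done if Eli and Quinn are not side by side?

30240

There are 8! = 40320 arrangements in all. If Eli and Quinn are adjacent, merging them into one block gives 2·(7)! = 10080 arrangements.
So 40320 − 10080 = 30240 arrangements keep them apart.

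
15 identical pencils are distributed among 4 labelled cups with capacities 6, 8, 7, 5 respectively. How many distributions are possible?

243

Without the upper bounds there are C(18,3) = 816 ways to split 15 among 4 cups.
Subtract solutions that violate a single cap (substitute x_i' = x_i − (cap_i+1)): x_1 ≥ 7 gives C(11,3) = 165; x_2 ≥ 9 gives C(9,3) = 84; x_3 ≥ 8 gives C(10,3) = 120; x_4 ≥ 6 gives C(12,3) = 220. Together 589.
Add back pairs where two caps are both exceeded: 0 + 1 + 10 + 0 + 1 + 4 = 16.
By inclusion–exclusion the count is 816 − 589 + 16 = 243.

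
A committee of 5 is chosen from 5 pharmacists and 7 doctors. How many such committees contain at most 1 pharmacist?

196

Split by how many pharmacists are chosen (0 through 1).
Sum: C(5,0)·C(7,5) + C(5,1)·C(7,4) = 21 + 175 = 196.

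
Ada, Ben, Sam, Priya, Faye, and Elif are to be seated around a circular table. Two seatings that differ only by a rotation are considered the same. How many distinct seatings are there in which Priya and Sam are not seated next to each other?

72

All circular seatings of 6 people number (5)! = 120.
Those with Priya next to Sam: fuse the pair into one unit and seat 5 units around a circle — 2·(4)! = 48.
Subtracting, 120 − 48 = 72.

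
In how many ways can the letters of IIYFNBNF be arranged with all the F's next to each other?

Treat the 2 copies of F as a single block. The multiset to arrange is then {FF, B, I, I, N, N, Y}, 7 items in all.
That gives (7)!/(2!·2!) = 1260 arrangements.

1260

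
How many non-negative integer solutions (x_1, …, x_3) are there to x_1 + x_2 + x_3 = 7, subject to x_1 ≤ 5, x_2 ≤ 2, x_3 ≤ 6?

Without the upper bounds there are C(9,2) = 36 ways to split 7 among 3 variables.
Subtract solutions that violate a single cap (substitute x_i' = x_i − (cap_i+1)): x_1 ≥ 6 gives C(3,2) = 3; x_2 ≥ 3 gives C(6,2) = 15; x_3 ≥ 7 gives C(2,2) = 1. Together 19.
No two caps can be exceeded simultaneously, so the pair terms are all 0.
By inclusion–exclusion the count is 36 − 19 + 0 = 17.

17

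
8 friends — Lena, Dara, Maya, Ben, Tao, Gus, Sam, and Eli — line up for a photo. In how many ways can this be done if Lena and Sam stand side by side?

10080

Glue Lena and Sam into one block (2 internal orders), leaving 7 units to arrange in a row.
So the count is 2·(7)! = 10080.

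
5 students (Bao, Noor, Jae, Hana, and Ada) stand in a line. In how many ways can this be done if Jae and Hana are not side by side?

72

There are 5! = 120 arrangements in all. If Jae and Hana are adjacent, merging them into one block gives 2·(4)! = 48 arrangements.
Complementary counting: 120 − 48 = 72.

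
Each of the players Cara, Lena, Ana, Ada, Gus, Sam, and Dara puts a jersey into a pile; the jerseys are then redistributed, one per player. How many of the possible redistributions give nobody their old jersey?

Count assignments avoiding every fixed point. For any j of the 7 players fixed to their old jersey, the other 7−j can be arranged in (7−j)! ways.
By inclusion–exclusion this is Σ_{j=0}^{7} (−1)^j C(7,j)·(7−j)!.
Computing: 5040 − 5040 + 2520 − 840 + 210 − 42 + 7 − 1 = 1854.

1854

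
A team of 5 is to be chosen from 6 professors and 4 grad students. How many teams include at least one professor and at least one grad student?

246

Total 5-person selections from all 10: C(10,5) = 252.
Selections missing a whole group: no professors → C(4,5) = 0; no grad students → C(6,5) = 6.
Both groups omitted at once is impossible, so 252 − 6 = 246.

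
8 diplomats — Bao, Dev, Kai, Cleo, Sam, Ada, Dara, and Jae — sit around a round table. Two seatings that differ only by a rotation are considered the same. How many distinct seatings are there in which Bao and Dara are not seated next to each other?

3600

Without the restriction there are (7)! = 5040 seatings.
Seatings with Bao beside Dara: treat them as a block with 2 internal orders, giving 2 × (6)! = 1440.
Subtracting, 5040 − 1440 = 3600.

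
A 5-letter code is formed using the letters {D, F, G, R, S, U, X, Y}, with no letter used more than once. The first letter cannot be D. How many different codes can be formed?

5880

The first letter has 8−1 = 7 choices (anything except D).
The remaining 4 letters are filled from the other 7 symbols without repetition: 7 × 6 × 5 × 4 = 840.
Total: 7 × 840 = 5880.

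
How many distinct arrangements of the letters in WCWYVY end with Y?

60

With the last slot taken by Y, it remains to arrange the other 5 letters (WCWVY).
Those 5 letters have W appearing twice, giving (5)!/(2!) = 60.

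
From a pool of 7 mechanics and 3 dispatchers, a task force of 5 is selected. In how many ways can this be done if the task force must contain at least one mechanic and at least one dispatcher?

With no constraint there are C(10,5) = 252 possible selections.
Selections missing a whole group: no mechanics → C(3,5) = 0; no dispatchers → C(7,5) = 21.
Both groups omitted at once is impossible, so 252 − 21 = 231.

231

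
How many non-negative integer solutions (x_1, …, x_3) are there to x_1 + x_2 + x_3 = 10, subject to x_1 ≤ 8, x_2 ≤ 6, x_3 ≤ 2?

18

By stars and bars, unrestricted non-negative solutions to x_1+…+x_3 = 10 number C(10+2,2) = 66.
Subtract solutions that violate a single cap (substitute x_i' = x_i − (cap_i+1)): x_1 ≥ 9 gives C(3,2) = 3; x_2 ≥ 7 gives C(5,2) = 10; x_3 ≥ 3 gives C(9,2) = 36. Together 49.
Add back pairs where two caps are both exceeded: 0 + 0 + 1 = 1.
By inclusion–exclusion the count is 66 − 49 + 1 = 18.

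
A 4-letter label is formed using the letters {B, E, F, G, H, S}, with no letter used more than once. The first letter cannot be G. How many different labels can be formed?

The first letter has 6−1 = 5 choices (anything except G).
The remaining 3 letters are filled from the other 5 symbols without repetition: 5 × 4 × 3 = 60.
Total: 5 × 60 = 300.

300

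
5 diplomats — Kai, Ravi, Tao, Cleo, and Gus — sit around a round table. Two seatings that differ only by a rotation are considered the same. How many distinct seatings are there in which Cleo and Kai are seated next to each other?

Glue Cleo and Kai into a block (2 internal orders). Seating 4 units around a circle gives (3)! arrangements.
So 2 × (3)! = 2 × 6 = 12.

12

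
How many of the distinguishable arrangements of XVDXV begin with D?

6

With the first slot taken by D, it remains to arrange the other 4 letters (XVXV).
Those 4 letters have V appearing twice and X appearing twice, giving (4)!/(2!·2!) = 6.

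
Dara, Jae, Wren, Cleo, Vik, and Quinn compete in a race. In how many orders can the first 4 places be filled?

360

There are 6 choices for 1st place, 5 for 2nd, and so on down to 3 for position 4.
That gives 6 × 5 × 4 × 3 = 360.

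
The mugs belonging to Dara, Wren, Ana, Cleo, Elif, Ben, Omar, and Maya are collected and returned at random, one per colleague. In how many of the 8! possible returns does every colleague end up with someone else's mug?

14833

Count assignments avoiding every fixed point. For any j of the 8 colleagues fixed to their own mug, the other 8−j can be arranged in (8−j)! ways.
By inclusion–exclusion this is Σ_{j=0}^{8} (−1)^j C(8,j)·(8−j)!.
Computing: 40320 − 40320 + 20160 − 6720 + 1680 − 336 + 56 − 8 + 1 = 14833.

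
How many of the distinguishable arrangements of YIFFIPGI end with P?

420

With the last slot taken by P, it remains to arrange the other 7 letters (YIFFIGI).
Those 7 letters have F appearing twice and I appearing 3 times, giving (7)!/(3!·2!) = 420.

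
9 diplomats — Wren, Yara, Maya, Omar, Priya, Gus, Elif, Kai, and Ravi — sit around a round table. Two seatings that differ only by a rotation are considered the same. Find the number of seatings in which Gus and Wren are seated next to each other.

Glue Gus and Wren into a block (2 internal orders). Seating 8 units around a circle gives (7)! arrangements.
So 2 × (7)! = 2 × 5040 = 10080.

10080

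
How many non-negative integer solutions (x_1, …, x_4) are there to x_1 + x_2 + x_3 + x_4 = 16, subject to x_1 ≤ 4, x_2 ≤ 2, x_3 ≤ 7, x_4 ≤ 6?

By stars and bars, unrestricted non-negative solutions to x_1+…+x_4 = 16 number C(16+3,3) = 969.
Subtract solutions that violate a single cap (substitute x_i' = x_i − (cap_i+1)): x_1 ≥ 5 gives C(14,3) = 364; x_2 ≥ 3 gives C(16,3) = 560; x_3 ≥ 8 gives C(11,3) = 165; x_4 ≥ 7 gives C(12,3) = 220. Together 1309.
Add back pairs where two caps are both exceeded: 165 + 20 + 35 + 56 + 84 + 4 = 364.
Subtract triples: 1 + 4 + 0 + 0 = 5.
By inclusion–exclusion the count is 969 − 1309 + 364 − 5 = 19.

19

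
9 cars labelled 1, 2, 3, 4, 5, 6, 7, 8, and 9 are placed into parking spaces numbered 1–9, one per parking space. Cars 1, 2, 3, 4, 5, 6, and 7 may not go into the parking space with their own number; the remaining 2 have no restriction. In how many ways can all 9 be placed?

Let Aᵢ (for 1 ≤ i ≤ 7) be the placements that put car i in its forbidden parking space. Any j of these fix j positions, leaving (9−j)! ways to fill the rest, and there are C(7,j) ways to pick which j.
By inclusion–exclusion, the number of valid placements is Σ_{j=0}^{7} (−1)^j C(7,j)·(9−j)!.
Computing: 362880 − 282240 + 105840 − 25200 + 4200 − 504 + 42 − 2 = 165016.

165016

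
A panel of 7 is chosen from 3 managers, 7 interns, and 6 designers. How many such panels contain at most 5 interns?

Split by how many interns are chosen (0 through 5).
Sum: C(7,0)·C(9,7) + C(7,1)·C(9,6) + C(7,2)·C(9,5) + C(7,3)·C(9,4) + C(7,4)·C(9,3) + C(7,5)·C(9,2) = 36 + 588 + 2646 + 4410 + 2940 + 756 = 11376.

11376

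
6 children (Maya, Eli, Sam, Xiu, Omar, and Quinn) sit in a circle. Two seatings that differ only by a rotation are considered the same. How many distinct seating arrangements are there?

120

Fix one person's seat to break rotational symmetry; the remaining 5 people can be arranged in (5)! = 120 ways.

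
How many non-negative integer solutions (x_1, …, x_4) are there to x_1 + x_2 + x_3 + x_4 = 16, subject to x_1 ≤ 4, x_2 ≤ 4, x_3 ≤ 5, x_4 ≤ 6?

Without the upper bounds there are C(19,3) = 969 ways to split 16 among 4 variables.
Subtract solutions that violate a single cap (substitute x_i' = x_i − (cap_i+1)): x_1 ≥ 5 gives C(14,3) = 364; x_2 ≥ 5 gives C(14,3) = 364; x_3 ≥ 6 gives C(13,3) = 286; x_4 ≥ 7 gives C(12,3) = 220. Together 1234.
Add back pairs where two caps are both exceeded: 84 + 56 + 35 + 56 + 35 + 20 = 286.
Subtract triples: 1 + 0 + 0 + 0 = 1.
By inclusion–exclusion the count is 969 − 1234 + 286 − 1 = 20.

20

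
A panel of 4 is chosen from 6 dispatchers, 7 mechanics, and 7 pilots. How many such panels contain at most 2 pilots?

4355

Split by how many pilots are chosen (0 through 2).
Sum: C(7,0)·C(13,4) + C(7,1)·C(13,3) + C(7,2)·C(13,2) = 715 + 2002 + 1638 = 4355.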